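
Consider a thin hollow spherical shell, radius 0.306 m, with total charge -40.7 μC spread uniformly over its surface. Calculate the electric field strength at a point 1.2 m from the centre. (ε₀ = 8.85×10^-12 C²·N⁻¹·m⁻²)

|E| ≈ 2.54×10^5 N/C

Symmetry ⇒ E = E(r) r̂. Gaussian sphere of radius r = 1.2 m (r > 0.306 m).
The entire shell is enclosed: Q_enc = -4.07e-5 C.
Since E is radial and uniform over the Gaussian sphere, Φ = E·4πr² = Q_enc/ε₀.
E = |Q_enc|/(4πε₀r²) = (4.07×10^-5)/(4π·8.85×10^-12·(1.2)²) = 2.54×10^5 N/C.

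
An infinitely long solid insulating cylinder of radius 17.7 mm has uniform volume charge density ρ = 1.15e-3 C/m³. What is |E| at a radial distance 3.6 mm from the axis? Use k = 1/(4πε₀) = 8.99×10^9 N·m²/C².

Coaxial Gaussian cylinder, radius r = 3.6 mm, length L (r < R).
Charge inside radius r per length L is ρ·πr²·L, so λ_enc = ρπr² = 4.682×10^-8 C/m.
Since E is radial and uniform over the curved surface, Φ = E·2πrL = Q_enc/ε₀ = λ_enc L/ε₀.
E = 2k|λ_enc|/r = 2(8.99×10^9)(4.682×10^-8)/(0.0036) = 2.34e5 N/C.

2.34×10^5 V/m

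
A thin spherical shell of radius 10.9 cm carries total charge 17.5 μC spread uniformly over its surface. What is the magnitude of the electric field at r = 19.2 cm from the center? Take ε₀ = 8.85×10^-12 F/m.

E = 4.27e6 N/C

By spherical symmetry E is radial; choose a Gaussian sphere of radius r = 19.2 cm (r > 10.9 cm).
The entire shell is enclosed: Q_enc = 1.75e-5 C.
Since E is radial and uniform over the Gaussian sphere, Φ = E·4πr² = Q_enc/ε₀.
E = |Q_enc|/(4πε₀r²) = (1.75e-5)/(4π·8.85×10^-12·(0.192)²) = 4.27e6 N/C.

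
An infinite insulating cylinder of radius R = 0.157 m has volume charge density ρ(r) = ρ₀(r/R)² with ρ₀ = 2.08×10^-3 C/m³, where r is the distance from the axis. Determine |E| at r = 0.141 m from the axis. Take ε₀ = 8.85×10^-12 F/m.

By cylindrical symmetry E is radial; use a coaxial Gaussian cylinder of radius 0.141 m and length L (r < R).
λ_enc = ∫₀^r ρ(r')·2πr' dr' = (2πρ₀/R²)·r^4/4 = 5.239×10^-5 C/m.
Applying ∮E·dA = Q_enc/ε₀ with the end caps contributing no flux:
E = |λ_enc|/(2πε₀r) = (5.239×10^-5)/(2π·8.85×10^-12·0.141) = 6.68×10^6 N/C.

|E| = 6.68×10^6 N/C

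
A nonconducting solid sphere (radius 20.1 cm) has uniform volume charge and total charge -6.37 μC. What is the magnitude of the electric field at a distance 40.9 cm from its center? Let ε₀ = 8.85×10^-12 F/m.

3.42×10^5 V/m

Symmetry ⇒ E = E(r) r̂. Gaussian sphere of radius r = 40.9 cm (r > R, so the entire charge is enclosed).
Q_enc = -6.37 μC = -6.37×10^-6 C.
Gauss's law: E·4πr² = Q_enc/ε₀.
E = |Q_enc|/(4πε₀r²) = (6.37×10^-6)/(4π·8.85×10^-12·(0.409)²) = 3.42×10^5 N/C.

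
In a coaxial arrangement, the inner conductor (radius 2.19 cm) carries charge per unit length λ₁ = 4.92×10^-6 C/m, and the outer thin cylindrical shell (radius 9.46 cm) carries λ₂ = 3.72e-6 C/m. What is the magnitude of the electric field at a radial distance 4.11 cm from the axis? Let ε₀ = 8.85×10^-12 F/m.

Coaxial Gaussian cylinder, radius r = 4.11 cm, length L (between the conductors, 2.19 cm < r < 9.46 cm).
Only the inner wire is enclosed; the outer shell contributes nothing inside itself. λ_enc = λ₁ = 4.92×10^-6 C/m.
Since E is radial and uniform over the curved surface, Φ = E·2πrL = Q_enc/ε₀ = λ_enc L/ε₀.
E = |λ_enc|/(2πε₀r) = (4.92×10^-6)/(2π·8.85×10^-12·0.0411) = 2.15×10^6 N/C.

E = 2.15×10^6 N/C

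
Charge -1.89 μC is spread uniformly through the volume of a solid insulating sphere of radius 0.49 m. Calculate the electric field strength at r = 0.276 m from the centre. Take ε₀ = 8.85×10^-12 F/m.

|E| ≈ 3.99×10^4 N/C

Symmetry ⇒ E = E(r) r̂. Gaussian sphere of radius r = 0.276 m (r < R).
For a uniform sphere the enclosed fraction is (r/R)³, so Q_enc = (-1.89 μC)(0.276/0.49)³ = -3.378×10^-7 C.
By Gauss's law, ∮E·dA = E·4πr² = Q_enc/ε₀.
E = |Q_enc|/(4πε₀r²) = (3.378×10^-7)/(4π·8.85×10^-12·(0.276)²) = 3.99×10^4 N/C.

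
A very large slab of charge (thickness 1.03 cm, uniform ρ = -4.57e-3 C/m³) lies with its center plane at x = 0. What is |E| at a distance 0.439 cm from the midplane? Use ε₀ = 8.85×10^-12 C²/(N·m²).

2.27e6 N/C

By symmetry E is perpendicular to the slab. A Gaussian pillbox from −0.439 cm to +0.439 cm (face area A) lies entirely within the slab.
Q_enc = ρ·(2x)·A and flux = 2EA, so 2EA = 2ρxA/ε₀ ⇒ E = |ρ|x/ε₀.
E = (4.57e-3)(0.00439)/(8.85×10^-12) = 2.27×10^6 N/C.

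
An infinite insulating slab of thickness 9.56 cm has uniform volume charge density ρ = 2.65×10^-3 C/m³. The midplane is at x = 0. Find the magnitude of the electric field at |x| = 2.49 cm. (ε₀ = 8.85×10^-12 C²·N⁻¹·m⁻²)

By symmetry E is perpendicular to the slab. A Gaussian pillbox from −2.49 cm to +2.49 cm (face area A) lies entirely within the slab.
Q_enc = ρ·(2x)·A and flux = 2EA, so 2EA = 2ρxA/ε₀ ⇒ E = |ρ|x/ε₀.
E = (2.65×10^-3)(0.0249)/(8.85×10^-12) = 7.46e6 N/C.

E ≈ 7.46×10^6 N/C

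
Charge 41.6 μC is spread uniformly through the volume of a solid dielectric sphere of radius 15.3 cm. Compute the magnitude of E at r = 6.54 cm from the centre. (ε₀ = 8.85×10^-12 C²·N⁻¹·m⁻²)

Symmetry ⇒ E = E(r) r̂. Gaussian sphere of radius r = 6.54 cm (r < R).
For a uniform sphere the enclosed fraction is (r/R)³, so Q_enc = (41.6 μC)(0.0654/0.153)³ = 3.249×10^-6 C.
Since E is radial and uniform over the Gaussian sphere, Φ = E·4πr² = Q_enc/ε₀.
E = |Q_enc|/(4πε₀r²) = (3.249×10^-6)/(4π·8.85×10^-12·(0.0654)²) = 6.83×10^6 N/C.

E = 6.83×10^6 N/C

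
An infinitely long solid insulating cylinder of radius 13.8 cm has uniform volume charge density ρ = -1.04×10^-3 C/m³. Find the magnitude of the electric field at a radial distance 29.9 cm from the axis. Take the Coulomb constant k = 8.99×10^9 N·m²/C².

Coaxial Gaussian cylinder, radius r = 29.9 cm, length L (r > 13.8 cm, full cross-section enclosed).
λ_enc = ρ·πR² = (-1.04e-3)π(0.138)² = -6.222e-5 C/m.
Applying ∮E·dA = Q_enc/ε₀ with the end caps contributing no flux:
E = 2k|λ_enc|/r = 2(8.99×10^9)(6.222×10^-5)/(0.299) = 3.74e6 N/C.

|E| = 3.74×10^6 V/m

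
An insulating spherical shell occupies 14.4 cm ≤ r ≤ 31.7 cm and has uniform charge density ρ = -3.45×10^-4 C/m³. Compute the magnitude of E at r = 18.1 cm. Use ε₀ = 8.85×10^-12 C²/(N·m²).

Use a concentric Gaussian sphere at r = 18.1 cm (within the shell material, 14.4 cm < r < 31.7 cm).
Only the shell between 14.4 cm and r is enclosed: Q_enc = ρ·(4π/3)(r³ − a³) = (-3.45×10^-4)·(4π/3)·((0.181)³ − (0.144)³) = -4.254×10^-6 C.
Since E is radial and uniform over the Gaussian sphere, Φ = E·4πr² = Q_enc/ε₀.
E = |Q_enc|/(4πε₀r²) = (4.254×10^-6)/(4π·8.85×10^-12·(0.181)²) = 1.17e6 N/C.

E ≈ 1.17×10^6 N/C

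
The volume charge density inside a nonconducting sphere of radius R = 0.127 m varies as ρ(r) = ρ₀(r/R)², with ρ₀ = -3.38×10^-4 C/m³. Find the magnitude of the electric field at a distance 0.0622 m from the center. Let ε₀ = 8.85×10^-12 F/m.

Take a concentric spherical Gaussian surface of radius r = 0.0622 m (r < R).
Integrate the density: Q_enc = 4π ∫₀^r ρ₀(r'/R)^2 r'² dr' = 4πρ₀ r^5/(5·R²) = -4.903×10^-8 C.
Since E is radial and uniform over the Gaussian sphere, Φ = E·4πr² = Q_enc/ε₀.
E = |Q_enc|/(4πε₀r²) = (4.903×10^-8)/(4π·8.85×10^-12·(0.0622)²) = 1.14×10^5 N/C.

1.14e5 N/C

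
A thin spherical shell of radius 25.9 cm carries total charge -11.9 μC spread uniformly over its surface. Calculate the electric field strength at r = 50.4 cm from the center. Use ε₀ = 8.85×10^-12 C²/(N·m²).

E = 4.21e5 V/m

By spherical symmetry E is radial; choose a Gaussian sphere of radius r = 50.4 cm (r > 25.9 cm).
The entire shell is enclosed: Q_enc = -1.19e-5 C.
Applying ∮E·dA = Q_enc/ε₀ with Φ = E(4πr²):
E = |Q_enc|/(4πε₀r²) = (1.19×10^-5)/(4π·8.85×10^-12·(0.504)²) = 4.21×10^5 N/C.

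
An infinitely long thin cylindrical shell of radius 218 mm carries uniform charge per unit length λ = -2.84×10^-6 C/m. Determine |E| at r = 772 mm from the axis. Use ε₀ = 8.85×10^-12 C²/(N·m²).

Coaxial Gaussian cylinder, radius r = 772 mm, length L (r > 218 mm).
The full line charge is enclosed: λ_enc = -2.84×10^-6 C/m.
Gauss's law: E·2πrL = λ_enc L/ε₀.
E = |λ_enc|/(2πε₀r) = (2.84×10^-6)/(2π·8.85×10^-12·0.772) = 6.62×10^4 N/C.

6.62×10^4 V/m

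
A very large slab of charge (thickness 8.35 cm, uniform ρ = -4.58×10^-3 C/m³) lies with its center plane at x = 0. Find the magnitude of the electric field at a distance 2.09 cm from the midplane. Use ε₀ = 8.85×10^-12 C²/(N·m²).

By symmetry E is perpendicular to the slab. A Gaussian pillbox from −2.09 cm to +2.09 cm (face area A) lies entirely within the slab.
Q_enc = ρ·(2x)·A and flux = 2EA, so 2EA = 2ρxA/ε₀ ⇒ E = |ρ|x/ε₀.
E = (4.58×10^-3)(0.0209)/(8.85×10^-12) = 1.08×10^7 N/C.

|E| = 1.08×10^7 V/m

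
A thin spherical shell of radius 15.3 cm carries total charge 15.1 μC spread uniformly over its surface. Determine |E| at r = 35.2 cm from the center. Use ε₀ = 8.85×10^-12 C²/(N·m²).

Take a concentric spherical Gaussian surface of radius r = 35.2 cm (r > 15.3 cm).
The entire shell is enclosed: Q_enc = 1.51e-5 C.
Since E is radial and uniform over the Gaussian sphere, Φ = E·4πr² = Q_enc/ε₀.
E = |Q_enc|/(4πε₀r²) = (1.51e-5)/(4π·8.85×10^-12·(0.352)²) = 1.10×10^6 N/C.

|E| = 1.10×10^6 N/C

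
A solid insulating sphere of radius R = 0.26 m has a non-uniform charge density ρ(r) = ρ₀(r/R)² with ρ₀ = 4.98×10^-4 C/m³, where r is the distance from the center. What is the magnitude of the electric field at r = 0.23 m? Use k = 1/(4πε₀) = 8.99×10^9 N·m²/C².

Take a concentric spherical Gaussian surface of radius r = 0.23 m (r < R).
Integrate the density: Q_enc = 4π ∫₀^r ρ₀(r'/R)^2 r'² dr' = 4πρ₀ r^5/(5·R²) = 1.192×10^-5 C.
Gauss's law: E·4πr² = Q_enc/ε₀.
E = k|Q_enc|/r² = (8.99×10^9)(1.192×10^-5)/(0.23)² = 2.03×10^6 N/C.

|E| ≈ 2.03×10^6 V/m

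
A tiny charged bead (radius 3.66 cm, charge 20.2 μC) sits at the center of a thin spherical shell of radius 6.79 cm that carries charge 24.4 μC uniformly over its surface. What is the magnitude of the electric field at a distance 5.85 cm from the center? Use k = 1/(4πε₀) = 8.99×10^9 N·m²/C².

By spherical symmetry E is radial; choose a Gaussian sphere of radius r = 5.85 cm (between the bodies, 3.66 cm < r < 6.79 cm).
Only the inner charge is enclosed; the outer shell contributes nothing inside itself. Q_enc = 20.2 μC = 2.02e-5 C.
Applying ∮E·dA = Q_enc/ε₀ with Φ = E(4πr²):
E = k|Q_enc|/r² = (8.99×10^9)(2.02×10^-5)/(0.0585)² = 5.31×10^7 N/C.

5.31e7 N/C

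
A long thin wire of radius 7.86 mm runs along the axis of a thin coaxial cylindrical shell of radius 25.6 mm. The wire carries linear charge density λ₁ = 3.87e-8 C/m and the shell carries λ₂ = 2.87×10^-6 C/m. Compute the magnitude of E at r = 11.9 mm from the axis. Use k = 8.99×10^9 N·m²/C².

E = 5.85×10^4 N/C

Choose a coaxial cylinder of radius r = 11.9 mm (arbitrary length L) as the Gaussian surface (between the conductors, 7.86 mm < r < 25.6 mm).
The shell at 25.6 mm lies outside the Gaussian surface, so λ_enc = λ₁ = 3.87e-8 C/m.
Gauss's law: E·2πrL = λ_enc L/ε₀.
E = 2k|λ_enc|/r = 2(8.99×10^9)(3.87e-8)/(0.0119) = 5.85e4 N/C.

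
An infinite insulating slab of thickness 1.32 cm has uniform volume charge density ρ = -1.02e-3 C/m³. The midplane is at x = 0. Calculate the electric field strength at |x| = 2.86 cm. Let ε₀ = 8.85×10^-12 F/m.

The point |x| = 2.86 cm lies outside the slab (half-thickness 0.0066 m). A symmetric pillbox spanning the full slab encloses Q_enc = ρ·d·A.
Flux = 2EA ⇒ E = |ρ|d/(2ε₀), independent of distance outside.
E = (1.02×10^-3)(0.0132)/(2·8.85×10^-12) = 7.61×10^5 N/C.

7.61e5 N/C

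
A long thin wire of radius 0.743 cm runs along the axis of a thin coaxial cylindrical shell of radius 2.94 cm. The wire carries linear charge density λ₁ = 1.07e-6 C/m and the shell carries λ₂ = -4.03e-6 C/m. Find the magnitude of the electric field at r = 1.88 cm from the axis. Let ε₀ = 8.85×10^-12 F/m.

Choose a coaxial cylinder of radius r = 1.88 cm (arbitrary length L) as the Gaussian surface (between the conductors, 0.743 cm < r < 2.94 cm).
Only the inner wire is enclosed; the outer shell contributes nothing inside itself. λ_enc = λ₁ = 1.07e-6 C/m.
Applying ∮E·dA = Q_enc/ε₀ with the end caps contributing no flux:
E = |λ_enc|/(2πε₀r) = (1.07×10^-6)/(2π·8.85×10^-12·0.0188) = 1.02×10^6 N/C.

|E| ≈ 1.02×10^6 N/C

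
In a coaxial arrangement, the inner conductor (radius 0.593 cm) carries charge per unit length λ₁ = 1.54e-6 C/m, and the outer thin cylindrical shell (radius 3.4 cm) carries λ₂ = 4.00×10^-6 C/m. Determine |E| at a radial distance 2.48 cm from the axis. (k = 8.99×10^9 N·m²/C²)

Coaxial Gaussian cylinder, radius r = 2.48 cm, length L (between the conductors, 0.593 cm < r < 3.4 cm).
Only the inner wire is enclosed; the outer shell contributes nothing inside itself. λ_enc = λ₁ = 1.54e-6 C/m.
Gauss's law: E·2πrL = λ_enc L/ε₀.
E = 2k|λ_enc|/r = 2(8.99×10^9)(1.54×10^-6)/(0.0248) = 1.12×10^6 N/C.

E ≈ 1.12e6 V/m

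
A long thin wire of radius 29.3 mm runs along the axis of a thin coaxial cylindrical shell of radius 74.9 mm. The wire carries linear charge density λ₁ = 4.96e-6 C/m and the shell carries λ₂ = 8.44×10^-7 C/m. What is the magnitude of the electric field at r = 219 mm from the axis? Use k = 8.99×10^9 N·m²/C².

E = 4.77e5 V/m

By cylindrical symmetry E is radial; use a coaxial Gaussian cylinder of radius 219 mm and length L (r > 74.9 mm, enclosing both).
λ_enc = λ₁ + λ₂ = (4.96×10^-6) + (8.44×10^-7) = 5.804×10^-6 C/m.
Since E is radial and uniform over the curved surface, Φ = E·2πrL = Q_enc/ε₀ = λ_enc L/ε₀.
E = 2k|λ_enc|/r = 2(8.99×10^9)(5.804×10^-6)/(0.219) = 4.77×10^5 N/C.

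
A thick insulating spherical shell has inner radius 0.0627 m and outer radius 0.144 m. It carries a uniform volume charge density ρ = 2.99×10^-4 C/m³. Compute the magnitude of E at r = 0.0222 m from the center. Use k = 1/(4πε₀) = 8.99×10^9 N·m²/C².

Symmetry ⇒ E = E(r) r̂. Gaussian sphere of radius r = 0.0222 m (r < 0.0627 m, inside the empty cavity).
No charge is enclosed, so by Gauss's law E·4πr² = 0 ⇒ E = 0.

E = 0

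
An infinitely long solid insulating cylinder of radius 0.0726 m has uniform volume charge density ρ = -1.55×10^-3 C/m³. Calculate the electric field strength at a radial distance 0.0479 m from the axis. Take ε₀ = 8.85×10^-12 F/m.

E = 4.19×10^6 V/m

Take a coaxial cylindrical Gaussian surface of radius r = 0.0479 m and length L (r < R).
Charge inside radius r per length L is ρ·πr²·L, so λ_enc = ρπr² = -1.117×10^-5 C/m.
Applying ∮E·dA = Q_enc/ε₀ with the end caps contributing no flux:
E = |λ_enc|/(2πε₀r) = (1.117e-5)/(2π·8.85×10^-12·0.0479) = 4.19×10^6 N/C.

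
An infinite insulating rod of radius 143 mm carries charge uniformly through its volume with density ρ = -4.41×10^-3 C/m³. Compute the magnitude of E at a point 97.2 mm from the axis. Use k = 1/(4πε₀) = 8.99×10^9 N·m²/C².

E ≈ 2.42e7 N/C

By cylindrical symmetry E is radial; use a coaxial Gaussian cylinder of radius 97.2 mm and length L (r < R).
Charge inside radius r per length L is ρ·πr²·L, so λ_enc = ρπr² = -1.309×10^-4 C/m.
Applying ∮E·dA = Q_enc/ε₀ with the end caps contributing no flux:
E = 2k|λ_enc|/r = 2(8.99×10^9)(1.309e-4)/(0.0972) = 2.42×10^7 N/C.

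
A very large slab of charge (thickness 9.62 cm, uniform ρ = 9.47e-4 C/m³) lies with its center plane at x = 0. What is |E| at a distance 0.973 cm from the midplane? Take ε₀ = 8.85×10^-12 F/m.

By symmetry E is perpendicular to the slab. A Gaussian pillbox from −0.973 cm to +0.973 cm (face area A) lies entirely within the slab.
Q_enc = ρ·(2x)·A and flux = 2EA, so 2EA = 2ρxA/ε₀ ⇒ E = |ρ|x/ε₀.
E = (9.47×10^-4)(0.00973)/(8.85×10^-12) = 1.04×10^6 N/C.

E = 1.04e6 N/C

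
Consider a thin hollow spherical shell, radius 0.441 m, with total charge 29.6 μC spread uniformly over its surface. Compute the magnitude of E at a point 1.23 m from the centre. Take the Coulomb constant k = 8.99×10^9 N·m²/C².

|E| ≈ 1.76×10^5 V/m

Take a concentric spherical Gaussian surface of radius r = 1.23 m (r > 0.441 m).
The entire shell is enclosed: Q_enc = 2.96e-5 C.
Since E is radial and uniform over the Gaussian sphere, Φ = E·4πr² = Q_enc/ε₀.
E = k|Q_enc|/r² = (8.99×10^9)(2.96e-5)/(1.23)² = 1.76×10^5 N/C.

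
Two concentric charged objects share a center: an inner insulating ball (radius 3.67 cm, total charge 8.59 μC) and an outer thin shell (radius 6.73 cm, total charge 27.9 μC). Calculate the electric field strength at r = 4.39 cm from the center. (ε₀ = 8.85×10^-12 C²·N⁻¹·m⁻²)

|E| ≈ 4.01e7 N/C

Symmetry ⇒ E = E(r) r̂. Gaussian sphere of radius r = 4.39 cm (between the bodies, 3.67 cm < r < 6.73 cm).
The shell at 6.73 cm lies outside the Gaussian surface, so Q_enc = 8.59 μC = 8.59×10^-6 C.
By Gauss's law, ∮E·dA = E·4πr² = Q_enc/ε₀.
E = |Q_enc|/(4πε₀r²) = (8.59×10^-6)/(4π·8.85×10^-12·(0.0439)²) = 4.01×10^7 N/C.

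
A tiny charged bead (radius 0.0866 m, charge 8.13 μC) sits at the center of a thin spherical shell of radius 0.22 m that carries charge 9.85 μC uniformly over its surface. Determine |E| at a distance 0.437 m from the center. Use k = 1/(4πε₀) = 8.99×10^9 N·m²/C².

E ≈ 8.46e5 V/m

Use a concentric Gaussian sphere at r = 0.437 m (r > 0.22 m, enclosing both).
Q_enc = (8.13 μC) + (9.85 μC) = 1.798e-5 C.
Since E is radial and uniform over the Gaussian sphere, Φ = E·4πr² = Q_enc/ε₀.
E = k|Q_enc|/r² = (8.99×10^9)(1.798e-5)/(0.437)² = 8.46×10^5 N/C.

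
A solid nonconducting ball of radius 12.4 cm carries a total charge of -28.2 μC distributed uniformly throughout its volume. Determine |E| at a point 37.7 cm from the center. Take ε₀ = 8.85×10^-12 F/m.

|E| = 1.78×10^6 N/C

Use a concentric Gaussian sphere at r = 37.7 cm (r > R, so the entire charge is enclosed).
Q_enc = -28.2 μC = -2.82×10^-5 C.
Since E is radial and uniform over the Gaussian sphere, Φ = E·4πr² = Q_enc/ε₀.
E = |Q_enc|/(4πε₀r²) = (2.82e-5)/(4π·8.85×10^-12·(0.377)²) = 1.78e6 N/C.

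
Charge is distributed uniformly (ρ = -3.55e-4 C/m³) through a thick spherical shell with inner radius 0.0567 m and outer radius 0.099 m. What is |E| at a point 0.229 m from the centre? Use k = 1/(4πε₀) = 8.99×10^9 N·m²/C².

|E| = 2.01×10^5 N/C

Symmetry ⇒ E = E(r) r̂. Gaussian sphere of radius r = 0.229 m (r > 0.099 m, enclosing the whole shell).
Q_enc = ρ·(4π/3)(b³ − a³) = (-3.55×10^-4)·(4π/3)·((0.099)³ − (0.0567)³) = -1.172e-6 C.
Applying ∮E·dA = Q_enc/ε₀ with Φ = E(4πr²):
E = k|Q_enc|/r² = (8.99×10^9)(1.172×10^-6)/(0.229)² = 2.01×10^5 N/C.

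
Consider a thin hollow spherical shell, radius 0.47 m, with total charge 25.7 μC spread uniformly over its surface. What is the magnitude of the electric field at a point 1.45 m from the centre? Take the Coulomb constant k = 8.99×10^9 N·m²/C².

Symmetry ⇒ E = E(r) r̂. Gaussian sphere of radius r = 1.45 m (r > 0.47 m).
The entire shell is enclosed: Q_enc = 2.57e-5 C.
Since E is radial and uniform over the Gaussian sphere, Φ = E·4πr² = Q_enc/ε₀.
E = k|Q_enc|/r² = (8.99×10^9)(2.57×10^-5)/(1.45)² = 1.10×10^5 N/C.

1.10×10^5 V/m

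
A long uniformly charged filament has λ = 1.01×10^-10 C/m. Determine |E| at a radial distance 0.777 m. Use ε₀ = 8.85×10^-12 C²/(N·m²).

By cylindrical symmetry E is radial; use a coaxial Gaussian cylinder of radius 0.777 m and length L.
Q_enc = λL, so λ_enc = 1.01×10^-10 C/m.
By Gauss's law (flux through the curved wall only), E·2πrL = λ_enc L/ε₀.
E = |λ_enc|/(2πε₀r) = (1.01×10^-10)/(2π·8.85×10^-12·0.777) = 2.34 N/C.

2.34 N/C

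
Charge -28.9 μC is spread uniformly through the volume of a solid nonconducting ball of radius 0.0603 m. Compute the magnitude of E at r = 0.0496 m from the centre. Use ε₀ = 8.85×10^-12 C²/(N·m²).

Use a concentric Gaussian sphere at r = 0.0496 m (r < R).
For a uniform sphere the enclosed fraction is (r/R)³, so Q_enc = (-28.9 μC)(0.0496/0.0603)³ = -1.608×10^-5 C.
Since E is radial and uniform over the Gaussian sphere, Φ = E·4πr² = Q_enc/ε₀.
E = |Q_enc|/(4πε₀r²) = (1.608×10^-5)/(4π·8.85×10^-12·(0.0496)²) = 5.88e7 N/C.

|E| ≈ 5.88e7 V/m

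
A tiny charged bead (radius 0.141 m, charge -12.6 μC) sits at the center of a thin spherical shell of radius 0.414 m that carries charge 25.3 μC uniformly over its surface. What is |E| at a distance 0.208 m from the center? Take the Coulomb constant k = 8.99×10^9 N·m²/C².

|E| ≈ 2.62×10^6 N/C

By spherical symmetry E is radial; choose a Gaussian sphere of radius r = 0.208 m (between the bodies, 0.141 m < r < 0.414 m).
Only the inner charge is enclosed; the outer shell contributes nothing inside itself. Q_enc = -12.6 μC = -1.26×10^-5 C.
By Gauss's law, ∮E·dA = E·4πr² = Q_enc/ε₀.
E = k|Q_enc|/r² = (8.99×10^9)(1.26×10^-5)/(0.208)² = 2.62e6 N/C.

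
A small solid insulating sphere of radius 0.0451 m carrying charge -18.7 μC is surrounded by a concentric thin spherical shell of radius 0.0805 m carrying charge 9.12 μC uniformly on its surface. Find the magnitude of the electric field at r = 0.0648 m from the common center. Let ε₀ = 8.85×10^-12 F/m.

Take a concentric spherical Gaussian surface of radius r = 0.0648 m (between the bodies, 0.0451 m < r < 0.0805 m).
Only the inner charge is enclosed; the outer shell contributes nothing inside itself. Q_enc = -18.7 μC = -1.87e-5 C.
Gauss's law: E·4πr² = Q_enc/ε₀.
E = |Q_enc|/(4πε₀r²) = (1.87×10^-5)/(4π·8.85×10^-12·(0.0648)²) = 4.00e7 N/C.

4.00e7 N/C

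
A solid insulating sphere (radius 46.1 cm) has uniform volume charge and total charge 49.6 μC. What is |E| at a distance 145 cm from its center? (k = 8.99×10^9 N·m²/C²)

|E| = 2.12×10^5 N/C

Take a concentric spherical Gaussian surface of radius r = 145 cm (r > R, so the entire charge is enclosed).
Q_enc = 49.6 μC = 4.96e-5 C.
Applying ∮E·dA = Q_enc/ε₀ with Φ = E(4πr²):
E = k|Q_enc|/r² = (8.99×10^9)(4.96×10^-5)/(1.45)² = 2.12×10^5 N/C.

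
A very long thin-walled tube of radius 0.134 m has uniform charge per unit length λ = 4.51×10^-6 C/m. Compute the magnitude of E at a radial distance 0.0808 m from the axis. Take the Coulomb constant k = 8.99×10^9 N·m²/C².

Coaxial Gaussian cylinder, radius r = 0.0808 m, length L (r < 0.134 m, inside the shell).
No charge is enclosed, so Gauss's law gives E·2πrL = 0 ⇒ E = 0.

E = 0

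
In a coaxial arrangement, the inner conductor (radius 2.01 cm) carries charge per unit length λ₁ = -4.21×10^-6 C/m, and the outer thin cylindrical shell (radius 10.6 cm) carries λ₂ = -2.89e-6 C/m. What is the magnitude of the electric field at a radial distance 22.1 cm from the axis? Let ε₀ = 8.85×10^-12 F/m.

Take a coaxial cylindrical Gaussian surface of radius r = 22.1 cm and length L (r > 10.6 cm, enclosing both).
λ_enc = λ₁ + λ₂ = (-4.21×10^-6) + (-2.89×10^-6) = -7.10e-6 C/m.
Applying ∮E·dA = Q_enc/ε₀ with the end caps contributing no flux:
E = |λ_enc|/(2πε₀r) = (7.10×10^-6)/(2π·8.85×10^-12·0.221) = 5.78×10^5 N/C.

5.78×10^5 V/m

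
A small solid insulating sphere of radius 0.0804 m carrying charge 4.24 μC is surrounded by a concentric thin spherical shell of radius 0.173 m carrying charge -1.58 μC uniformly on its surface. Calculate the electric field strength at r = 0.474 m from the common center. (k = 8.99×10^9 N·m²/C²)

Symmetry ⇒ E = E(r) r̂. Gaussian sphere of radius r = 0.474 m (r > 0.173 m, enclosing both).
Q_enc = (4.24 μC) + (-1.58 μC) = 2.66e-6 C.
Gauss's law: E·4πr² = Q_enc/ε₀.
E = k|Q_enc|/r² = (8.99×10^9)(2.66×10^-6)/(0.474)² = 1.06×10^5 N/C.

1.06e5 N/C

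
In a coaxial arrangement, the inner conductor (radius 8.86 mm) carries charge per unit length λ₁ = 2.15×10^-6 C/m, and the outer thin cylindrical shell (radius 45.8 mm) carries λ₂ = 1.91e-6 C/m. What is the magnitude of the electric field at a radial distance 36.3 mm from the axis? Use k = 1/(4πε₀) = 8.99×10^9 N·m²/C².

Take a coaxial cylindrical Gaussian surface of radius r = 36.3 mm and length L (between the conductors, 8.86 mm < r < 45.8 mm).
The shell at 45.8 mm lies outside the Gaussian surface, so λ_enc = λ₁ = 2.15×10^-6 C/m.
Gauss's law: E·2πrL = λ_enc L/ε₀.
E = 2k|λ_enc|/r = 2(8.99×10^9)(2.15×10^-6)/(0.0363) = 1.06×10^6 N/C.

E ≈ 1.06×10^6 N/C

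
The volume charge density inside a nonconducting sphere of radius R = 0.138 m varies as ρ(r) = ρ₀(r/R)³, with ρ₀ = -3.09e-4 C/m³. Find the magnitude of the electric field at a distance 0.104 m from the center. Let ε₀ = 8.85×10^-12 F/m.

2.59×10^5 V/m

Take a concentric spherical Gaussian surface of radius r = 0.104 m (r < R).
Integrate the density: Q_enc = 4π ∫₀^r ρ₀(r'/R)^3 r'² dr' = 4πρ₀ r^6/(6·R³) = -3.116e-7 C.
By Gauss's law, ∮E·dA = E·4πr² = Q_enc/ε₀.
E = |Q_enc|/(4πε₀r²) = (3.116e-7)/(4π·8.85×10^-12·(0.104)²) = 2.59×10^5 N/C.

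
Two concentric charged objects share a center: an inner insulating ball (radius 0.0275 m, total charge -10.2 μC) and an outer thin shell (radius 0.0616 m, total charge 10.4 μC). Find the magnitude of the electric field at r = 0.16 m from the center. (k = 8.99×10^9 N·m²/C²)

E ≈ 7.02e4 N/C

By spherical symmetry E is radial; choose a Gaussian sphere of radius r = 0.16 m (r > 0.0616 m, enclosing both).
Q_enc = (-10.2 μC) + (10.4 μC) = 2.00×10^-7 C.
Applying ∮E·dA = Q_enc/ε₀ with Φ = E(4πr²):
E = k|Q_enc|/r² = (8.99×10^9)(2.00e-7)/(0.16)² = 7.02×10^4 N/C.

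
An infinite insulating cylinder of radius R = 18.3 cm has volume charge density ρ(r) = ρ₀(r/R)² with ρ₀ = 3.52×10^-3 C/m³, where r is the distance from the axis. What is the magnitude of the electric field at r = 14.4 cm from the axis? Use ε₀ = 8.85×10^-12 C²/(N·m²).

8.87×10^6 V/m

By cylindrical symmetry E is radial; use a coaxial Gaussian cylinder of radius 14.4 cm and length L (r < R).
λ_enc = ∫₀^r ρ(r')·2πr' dr' = (2πρ₀/R²)·r^4/4 = 7.099×10^-5 C/m.
By Gauss's law (flux through the curved wall only), E·2πrL = λ_enc L/ε₀.
E = |λ_enc|/(2πε₀r) = (7.099e-5)/(2π·8.85×10^-12·0.144) = 8.87×10^6 N/C.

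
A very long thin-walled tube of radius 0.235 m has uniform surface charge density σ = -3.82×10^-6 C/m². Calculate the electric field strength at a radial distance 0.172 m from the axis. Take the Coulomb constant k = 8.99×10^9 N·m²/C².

By cylindrical symmetry E is radial; use a coaxial Gaussian cylinder of radius 0.172 m and length L (r < 0.235 m, inside the shell).
No charge is enclosed, so Gauss's law gives E·2πrL = 0 ⇒ E = 0.

E = 0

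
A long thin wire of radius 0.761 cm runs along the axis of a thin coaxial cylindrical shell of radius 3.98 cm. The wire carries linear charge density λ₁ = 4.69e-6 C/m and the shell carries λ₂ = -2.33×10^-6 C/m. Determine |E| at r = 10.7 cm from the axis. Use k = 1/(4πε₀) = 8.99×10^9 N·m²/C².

Take a coaxial cylindrical Gaussian surface of radius r = 10.7 cm and length L (r > 3.98 cm, enclosing both).
λ_enc = λ₁ + λ₂ = (4.69e-6) + (-2.33e-6) = 2.36e-6 C/m.
By Gauss's law (flux through the curved wall only), E·2πrL = λ_enc L/ε₀.
E = 2k|λ_enc|/r = 2(8.99×10^9)(2.36×10^-6)/(0.107) = 3.97×10^5 N/C.

E ≈ 3.97×10^5 N/C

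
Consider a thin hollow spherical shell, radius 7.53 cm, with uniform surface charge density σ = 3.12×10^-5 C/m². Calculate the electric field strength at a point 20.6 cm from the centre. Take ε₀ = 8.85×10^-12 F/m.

Symmetry ⇒ E = E(r) r̂. Gaussian sphere of radius r = 20.6 cm (r > 7.53 cm).
The entire shell is enclosed: Q_enc = σ·4πR² = (3.12e-5)·4π·(0.0753)² = 2.223×10^-6 C.
Applying ∮E·dA = Q_enc/ε₀ with Φ = E(4πr²):
E = |Q_enc|/(4πε₀r²) = (2.223×10^-6)/(4π·8.85×10^-12·(0.206)²) = 4.71×10^5 N/C.

4.71e5 V/m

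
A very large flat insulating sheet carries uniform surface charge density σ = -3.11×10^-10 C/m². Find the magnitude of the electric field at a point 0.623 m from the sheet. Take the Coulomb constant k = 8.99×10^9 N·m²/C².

17.6 N/C

Choose a cylindrical pillbox piercing the sheet, end faces (area A) parallel to it.
Only the two end caps contribute flux: Φ = 2EA. With Q_enc = σA, Gauss's law gives E = |σ|/(2ε₀).
E = 2πk|σ| = 2π(8.99×10^9)(3.11e-10) = 17.6 N/C.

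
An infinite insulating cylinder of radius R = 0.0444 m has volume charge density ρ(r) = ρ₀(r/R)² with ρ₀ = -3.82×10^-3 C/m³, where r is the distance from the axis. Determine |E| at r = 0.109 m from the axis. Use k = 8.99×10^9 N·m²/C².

By cylindrical symmetry E is radial; use a coaxial Gaussian cylinder of radius 0.109 m and length L (r > R, full charge per length enclosed).
λ_enc = 2π ∫₀^R ρ₀(r'/R)^2 r' dr' = 2πρ₀R²/4 = -1.183×10^-5 C/m.
Gauss's law: E·2πrL = λ_enc L/ε₀.
E = 2k|λ_enc|/r = 2(8.99×10^9)(1.183e-5)/(0.109) = 1.95×10^6 N/C.

|E| ≈ 1.95×10^6 N/C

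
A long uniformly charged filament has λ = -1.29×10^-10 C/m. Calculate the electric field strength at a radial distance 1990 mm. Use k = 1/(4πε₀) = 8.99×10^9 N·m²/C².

|E| = 1.17 V/m

Coaxial Gaussian cylinder, radius r = 1990 mm, length L.
Q_enc = λL, so λ_enc = -1.29×10^-10 C/m.
Gauss's law: E·2πrL = λ_enc L/ε₀.
E = 2k|λ_enc|/r = 2(8.99×10^9)(1.29×10^-10)/(1.99) = 1.17 N/C.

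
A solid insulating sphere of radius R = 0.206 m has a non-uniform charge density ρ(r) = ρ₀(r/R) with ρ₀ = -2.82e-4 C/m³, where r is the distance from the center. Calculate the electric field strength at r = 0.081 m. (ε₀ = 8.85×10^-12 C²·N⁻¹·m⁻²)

Use a concentric Gaussian sphere at r = 0.081 m (r < R).
Integrate the density: Q_enc = 4π ∫₀^r ρ₀(r'/R)^1 r'² dr' = 4πρ₀ r^4/(4·R) = -1.851e-7 C.
Applying ∮E·dA = Q_enc/ε₀ with Φ = E(4πr²):
E = |Q_enc|/(4πε₀r²) = (1.851e-7)/(4π·8.85×10^-12·(0.081)²) = 2.54×10^5 N/C.

|E| = 2.54×10^5 V/m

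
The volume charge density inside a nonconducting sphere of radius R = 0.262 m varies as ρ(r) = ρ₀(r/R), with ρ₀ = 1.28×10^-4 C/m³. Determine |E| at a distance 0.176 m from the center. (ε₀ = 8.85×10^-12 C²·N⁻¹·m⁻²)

|E| = 4.27×10^5 N/C

Take a concentric spherical Gaussian surface of radius r = 0.176 m (r < R).
Q_enc = ∫₀^r ρ(r')·4πr'² dr' = (4πρ₀/R) ∫₀^r r'^3 dr' = 4πρ₀ r^4/(4·R) = 1.473e-6 C.
Gauss's law: E·4πr² = Q_enc/ε₀.
E = |Q_enc|/(4πε₀r²) = (1.473e-6)/(4π·8.85×10^-12·(0.176)²) = 4.27×10^5 N/C.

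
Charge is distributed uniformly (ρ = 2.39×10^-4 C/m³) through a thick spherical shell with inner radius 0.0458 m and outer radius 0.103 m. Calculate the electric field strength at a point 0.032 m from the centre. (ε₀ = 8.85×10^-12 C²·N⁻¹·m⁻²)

E = 0

Use a concentric Gaussian sphere at r = 0.032 m (r < 0.0458 m, inside the empty cavity).
No charge is enclosed, so by Gauss's law E·4πr² = 0 ⇒ E = 0.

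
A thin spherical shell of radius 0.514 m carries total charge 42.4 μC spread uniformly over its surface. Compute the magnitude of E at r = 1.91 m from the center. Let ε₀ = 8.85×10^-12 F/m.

By spherical symmetry E is radial; choose a Gaussian sphere of radius r = 1.91 m (r > 0.514 m).
The entire shell is enclosed: Q_enc = 4.24×10^-5 C.
Gauss's law: E·4πr² = Q_enc/ε₀.
E = |Q_enc|/(4πε₀r²) = (4.24×10^-5)/(4π·8.85×10^-12·(1.91)²) = 1.05e5 N/C.

|E| ≈ 1.05e5 V/m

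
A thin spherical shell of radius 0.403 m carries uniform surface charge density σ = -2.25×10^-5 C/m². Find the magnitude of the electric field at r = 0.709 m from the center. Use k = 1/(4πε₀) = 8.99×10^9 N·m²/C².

Symmetry ⇒ E = E(r) r̂. Gaussian sphere of radius r = 0.709 m (r > 0.403 m).
The entire shell is enclosed: Q_enc = σ·4πR² = (-2.25e-5)·4π·(0.403)² = -4.592×10^-5 C.
By Gauss's law, ∮E·dA = E·4πr² = Q_enc/ε₀.
E = k|Q_enc|/r² = (8.99×10^9)(4.592×10^-5)/(0.709)² = 8.21e5 N/C.

8.21e5 N/C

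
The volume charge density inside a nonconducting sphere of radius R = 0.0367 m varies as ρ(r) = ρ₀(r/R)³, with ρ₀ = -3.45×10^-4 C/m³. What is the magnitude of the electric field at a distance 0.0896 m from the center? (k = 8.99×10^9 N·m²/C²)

4.00e4 N/C

Use a concentric Gaussian sphere at r = 0.0896 m (r > R, all charge enclosed).
Q_enc = 4π ∫₀^R ρ₀(r'/R)^3 r'² dr' = 4πρ₀R³/6 = -3.572×10^-8 C.
By Gauss's law, ∮E·dA = E·4πr² = Q_enc/ε₀.
E = k|Q_enc|/r² = (8.99×10^9)(3.572×10^-8)/(0.0896)² = 4.00×10^4 N/C.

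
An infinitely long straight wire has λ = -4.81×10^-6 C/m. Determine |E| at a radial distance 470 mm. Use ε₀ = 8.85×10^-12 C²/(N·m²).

1.84×10^5 N/C

By cylindrical symmetry E is radial; use a coaxial Gaussian cylinder of radius 470 mm and length L.
Q_enc = λL, so λ_enc = -4.81×10^-6 C/m.
Since E is radial and uniform over the curved surface, Φ = E·2πrL = Q_enc/ε₀ = λ_enc L/ε₀.
E = |λ_enc|/(2πε₀r) = (4.81×10^-6)/(2π·8.85×10^-12·0.47) = 1.84×10^5 N/C.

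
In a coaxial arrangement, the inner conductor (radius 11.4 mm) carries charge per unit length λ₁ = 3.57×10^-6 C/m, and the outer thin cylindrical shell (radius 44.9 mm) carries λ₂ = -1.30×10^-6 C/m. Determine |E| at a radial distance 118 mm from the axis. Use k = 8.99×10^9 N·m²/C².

Take a coaxial cylindrical Gaussian surface of radius r = 118 mm and length L (r > 44.9 mm, enclosing both).
λ_enc = λ₁ + λ₂ = (3.57e-6) + (-1.30e-6) = 2.27×10^-6 C/m.
Applying ∮E·dA = Q_enc/ε₀ with the end caps contributing no flux:
E = 2k|λ_enc|/r = 2(8.99×10^9)(2.27×10^-6)/(0.118) = 3.46×10^5 N/C.

|E| = 3.46×10^5 N/C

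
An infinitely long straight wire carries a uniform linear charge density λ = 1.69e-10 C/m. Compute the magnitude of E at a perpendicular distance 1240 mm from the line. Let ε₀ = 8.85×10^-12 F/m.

E ≈ 2.45 N/C

Coaxial Gaussian cylinder, radius r = 1240 mm, length L.
Q_enc = λL, so λ_enc = 1.69×10^-10 C/m.
Applying ∮E·dA = Q_enc/ε₀ with the end caps contributing no flux:
E = |λ_enc|/(2πε₀r) = (1.69e-10)/(2π·8.85×10^-12·1.24) = 2.45 N/C.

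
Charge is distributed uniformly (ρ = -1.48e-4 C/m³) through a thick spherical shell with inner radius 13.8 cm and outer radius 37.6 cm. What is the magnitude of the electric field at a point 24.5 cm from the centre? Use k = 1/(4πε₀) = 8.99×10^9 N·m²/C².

|E| = 1.12×10^6 N/C

Symmetry ⇒ E = E(r) r̂. Gaussian sphere of radius r = 24.5 cm (within the shell material, 13.8 cm < r < 37.6 cm).
Enclosed charge is the volume from a to r: Q_enc = (4π/3)ρ(r³ − a³) = -7.488×10^-6 C.
By Gauss's law, ∮E·dA = E·4πr² = Q_enc/ε₀.
E = k|Q_enc|/r² = (8.99×10^9)(7.488×10^-6)/(0.245)² = 1.12×10^6 N/C.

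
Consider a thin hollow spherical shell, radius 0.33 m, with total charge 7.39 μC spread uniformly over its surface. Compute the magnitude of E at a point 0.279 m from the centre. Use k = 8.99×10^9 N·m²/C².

E = 0 (no enclosed charge)

Use a concentric Gaussian sphere at r = 0.279 m (inside the shell, r < 0.33 m).
No charge lies within this surface, so Q_enc = 0 and Gauss's law gives E·4πr² = 0 ⇒ E = 0.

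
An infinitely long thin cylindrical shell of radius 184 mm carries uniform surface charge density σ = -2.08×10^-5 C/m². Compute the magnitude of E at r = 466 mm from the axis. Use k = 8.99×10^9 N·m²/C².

Take a coaxial cylindrical Gaussian surface of radius r = 466 mm and length L (r > 184 mm).
The whole shell is enclosed: λ_enc = σ·2πR = (-2.08×10^-5)·2π·(0.184) = -2.405×10^-5 C/m.
Gauss's law: E·2πrL = λ_enc L/ε₀.
E = 2k|λ_enc|/r = 2(8.99×10^9)(2.405×10^-5)/(0.466) = 9.28e5 N/C.

E = 9.28×10^5 N/C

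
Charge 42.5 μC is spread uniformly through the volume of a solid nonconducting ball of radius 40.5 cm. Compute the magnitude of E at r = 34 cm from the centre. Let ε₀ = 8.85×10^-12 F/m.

E ≈ 1.96×10^6 V/m

Take a concentric spherical Gaussian surface of radius r = 34 cm (r < R).
For a uniform sphere the enclosed fraction is (r/R)³, so Q_enc = (42.5 μC)(0.34/0.405)³ = 2.515×10^-5 C.
Gauss's law: E·4πr² = Q_enc/ε₀.
E = |Q_enc|/(4πε₀r²) = (2.515×10^-5)/(4π·8.85×10^-12·(0.34)²) = 1.96e6 N/C.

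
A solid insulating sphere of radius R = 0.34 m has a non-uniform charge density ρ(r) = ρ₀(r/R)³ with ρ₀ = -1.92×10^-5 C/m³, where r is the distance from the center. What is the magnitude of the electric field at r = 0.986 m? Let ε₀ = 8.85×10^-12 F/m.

Symmetry ⇒ E = E(r) r̂. Gaussian sphere of radius r = 0.986 m (r > R, all charge enclosed).
Q_enc = 4π ∫₀^R ρ₀(r'/R)^3 r'² dr' = 4πρ₀R³/6 = -1.581e-6 C.
Applying ∮E·dA = Q_enc/ε₀ with Φ = E(4πr²):
E = |Q_enc|/(4πε₀r²) = (1.581e-6)/(4π·8.85×10^-12·(0.986)²) = 1.46e4 N/C.

E = 1.46e4 V/m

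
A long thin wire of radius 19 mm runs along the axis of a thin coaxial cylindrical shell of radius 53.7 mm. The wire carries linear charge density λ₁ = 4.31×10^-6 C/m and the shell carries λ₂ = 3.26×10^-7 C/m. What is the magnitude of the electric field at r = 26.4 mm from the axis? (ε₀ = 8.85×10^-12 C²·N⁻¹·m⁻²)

E = 2.94×10^6 N/C

By cylindrical symmetry E is radial; use a coaxial Gaussian cylinder of radius 26.4 mm and length L (between the conductors, 19 mm < r < 53.7 mm).
Only the inner wire is enclosed; the outer shell contributes nothing inside itself. λ_enc = λ₁ = 4.31×10^-6 C/m.
Applying ∮E·dA = Q_enc/ε₀ with the end caps contributing no flux:
E = |λ_enc|/(2πε₀r) = (4.31×10^-6)/(2π·8.85×10^-12·0.0264) = 2.94e6 N/C.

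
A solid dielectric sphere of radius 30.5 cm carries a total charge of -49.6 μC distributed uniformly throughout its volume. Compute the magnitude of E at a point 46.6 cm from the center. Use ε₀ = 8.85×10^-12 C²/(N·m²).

E = 2.05×10^6 V/m

Use a concentric Gaussian sphere at r = 46.6 cm (r > R, so the entire charge is enclosed).
Q_enc = -49.6 μC = -4.96e-5 C.
By Gauss's law, ∮E·dA = E·4πr² = Q_enc/ε₀.
E = |Q_enc|/(4πε₀r²) = (4.96×10^-5)/(4π·8.85×10^-12·(0.466)²) = 2.05×10^6 N/C.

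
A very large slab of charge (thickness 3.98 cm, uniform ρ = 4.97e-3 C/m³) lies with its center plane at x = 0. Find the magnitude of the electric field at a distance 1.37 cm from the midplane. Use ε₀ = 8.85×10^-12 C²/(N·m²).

E ≈ 7.69×10^6 V/m

By symmetry E is perpendicular to the slab. A Gaussian pillbox from −1.37 cm to +1.37 cm (face area A) lies entirely within the slab.
Q_enc = ρ·(2x)·A and flux = 2EA, so 2EA = 2ρxA/ε₀ ⇒ E = |ρ|x/ε₀.
E = (4.97×10^-3)(0.0137)/(8.85×10^-12) = 7.69×10^6 N/C.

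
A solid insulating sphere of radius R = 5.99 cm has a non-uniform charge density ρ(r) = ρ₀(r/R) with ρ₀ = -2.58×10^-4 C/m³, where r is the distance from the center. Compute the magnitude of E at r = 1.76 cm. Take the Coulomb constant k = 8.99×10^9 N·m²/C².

|E| ≈ 3.77×10^4 N/C

Symmetry ⇒ E = E(r) r̂. Gaussian sphere of radius r = 1.76 cm (r < R).
Q_enc = ∫₀^r ρ(r')·4πr'² dr' = (4πρ₀/R) ∫₀^r r'^3 dr' = 4πρ₀ r^4/(4·R) = -1.298×10^-9 C.
By Gauss's law, ∮E·dA = E·4πr² = Q_enc/ε₀.
E = k|Q_enc|/r² = (8.99×10^9)(1.298e-9)/(0.0176)² = 3.77e4 N/C.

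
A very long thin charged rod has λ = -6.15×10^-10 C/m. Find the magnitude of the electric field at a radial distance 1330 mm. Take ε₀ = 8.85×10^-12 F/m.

Coaxial Gaussian cylinder, radius r = 1330 mm, length L.
Q_enc = λL, so λ_enc = -6.15×10^-10 C/m.
Gauss's law: E·2πrL = λ_enc L/ε₀.
E = |λ_enc|/(2πε₀r) = (6.15×10^-10)/(2π·8.85×10^-12·1.33) = 8.32 N/C.

8.32 N/C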